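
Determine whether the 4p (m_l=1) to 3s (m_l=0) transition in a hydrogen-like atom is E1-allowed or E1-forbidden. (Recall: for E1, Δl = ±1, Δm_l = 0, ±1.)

allowed

l: 1 → 0 (Δl = -1). Δl = ±1 ok.
m_l: 1 → 0 (Δm_l = -1). |Δm_l| ≤ 1 ok.
All E1 selection rules are satisfied.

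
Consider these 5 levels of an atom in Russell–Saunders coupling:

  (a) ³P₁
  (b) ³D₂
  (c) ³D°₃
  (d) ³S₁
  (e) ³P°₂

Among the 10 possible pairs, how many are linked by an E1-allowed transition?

(a)–(b): forbidden (parity).
(a)–(c): forbidden (ΔJ).
(a)–(d): forbidden (parity).
(a)–(e): allowed.
(b)–(c): allowed.
(b)–(d): forbidden (parity, ΔL).
(b)–(e): allowed.
(c)–(d): forbidden (ΔL, ΔJ).
(c)–(e): forbidden (parity).
(d)–(e): allowed.
Allowed pairs: 4 of 10.

4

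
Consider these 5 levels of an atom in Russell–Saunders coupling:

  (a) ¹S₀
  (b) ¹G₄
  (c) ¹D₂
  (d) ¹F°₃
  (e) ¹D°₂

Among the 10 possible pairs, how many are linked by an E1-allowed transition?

3

(a)–(b): forbidden (parity, ΔL, ΔJ).
(a)–(c): forbidden (parity, ΔL, ΔJ).
(a)–(d): forbidden (ΔL, ΔJ).
(a)–(e): forbidden (ΔL, ΔJ).
(b)–(c): forbidden (parity, ΔL, ΔJ).
(b)–(d): allowed.
(b)–(e): forbidden (ΔL, ΔJ).
(c)–(d): allowed.
(c)–(e): allowed.
(d)–(e): forbidden (parity).
Allowed pairs: 3 of 10.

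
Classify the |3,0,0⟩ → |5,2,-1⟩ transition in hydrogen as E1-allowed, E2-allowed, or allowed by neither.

E2

Δl = 2 − 0 = +2; l_i + l_f = 2.
Δm_l = -1.
E1 (Δl = ±1, |Δm_l| ≤ 1): not satisfied.
E2 (Δl = 0,±2, l_i+l_f ≥ 2, |Δm_l| ≤ 2): satisfied.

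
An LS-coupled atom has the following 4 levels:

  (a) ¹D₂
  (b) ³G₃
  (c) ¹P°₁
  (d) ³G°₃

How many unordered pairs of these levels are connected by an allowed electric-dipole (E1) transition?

(a)–(b): forbidden (parity, ΔS, ΔL).
(a)–(c): allowed.
(a)–(d): forbidden (ΔS, ΔL).
(b)–(c): forbidden (ΔS, ΔL, ΔJ).
(b)–(d): allowed.
(c)–(d): forbidden (parity, ΔS, ΔL, ΔJ).
Allowed pairs: 2 of 6.

2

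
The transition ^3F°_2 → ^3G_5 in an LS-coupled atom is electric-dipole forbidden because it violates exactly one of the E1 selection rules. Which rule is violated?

the ΔJ = 0, ±1 rule

ΔL = 0, ±1 (not L=0↔0): L: 3 → 4, ΔL = +1 — ok.
ΔJ = 0, ±1 (not J=0↔0): J: 2 → 5, ΔJ = +3 — fails.
Parity must change: odd → even — ok.
ΔS = 0: S: 1 → 1 — ok.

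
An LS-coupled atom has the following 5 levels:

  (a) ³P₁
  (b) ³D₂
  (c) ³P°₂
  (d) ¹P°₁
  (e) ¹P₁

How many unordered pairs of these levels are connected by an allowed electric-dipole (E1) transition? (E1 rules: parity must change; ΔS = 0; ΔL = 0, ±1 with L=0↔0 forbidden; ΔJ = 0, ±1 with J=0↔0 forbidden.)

3

(a)–(b): forbidden (parity).
(a)–(c): allowed.
(a)–(d): forbidden (ΔS).
(a)–(e): forbidden (parity, ΔS).
(b)–(c): allowed.
(b)–(d): forbidden (ΔS).
(b)–(e): forbidden (parity, ΔS).
(c)–(d): forbidden (parity, ΔS).
(c)–(e): forbidden (ΔS).
(d)–(e): allowed.
Allowed pairs: 3 of 10.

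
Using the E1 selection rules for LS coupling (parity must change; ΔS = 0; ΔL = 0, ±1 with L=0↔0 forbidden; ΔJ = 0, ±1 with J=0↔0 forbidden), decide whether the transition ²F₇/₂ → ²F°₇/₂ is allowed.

Parity must change: even → odd — ok.
ΔS = 0: S: 1/2 → 1/2 — ok.
ΔL = 0, ±1 (not L=0↔0): L: 3 → 3, ΔL = +0 — ok.
ΔJ = 0, ±1 (not J=0↔0): J: 7/2 → 7/2, ΔJ = +0 — ok.
All four E1 rules are satisfied.

allowed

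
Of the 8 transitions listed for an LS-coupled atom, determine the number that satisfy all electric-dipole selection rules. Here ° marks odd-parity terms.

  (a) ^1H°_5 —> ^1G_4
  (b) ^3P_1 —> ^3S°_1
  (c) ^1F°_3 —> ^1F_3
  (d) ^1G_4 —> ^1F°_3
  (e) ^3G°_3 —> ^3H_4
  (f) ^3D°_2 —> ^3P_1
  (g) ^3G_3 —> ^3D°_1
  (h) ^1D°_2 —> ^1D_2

(a) allowed
(b) allowed
(c) allowed
(d) allowed
(e) allowed
(f) allowed
(g) forbidden (ΔL, ΔJ fail)
(h) allowed
Total allowed: 7 of 8.

7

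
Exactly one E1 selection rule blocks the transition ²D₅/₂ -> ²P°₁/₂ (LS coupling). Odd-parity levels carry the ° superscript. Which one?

the ΔJ = 0, ±1 rule

ΔL = 0, ±1 (not L=0↔0): L: 2 → 1, ΔL = -1 — satisfied.
Parity must change: even → odd — satisfied.
ΔS = 0: S: 1/2 → 1/2 — satisfied.
ΔJ = 0, ±1 (not J=0↔0): J: 5/2 → 1/2, ΔJ = -2 — violated.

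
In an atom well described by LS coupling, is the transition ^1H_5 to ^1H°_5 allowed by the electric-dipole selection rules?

allowed

ΔS = 0: S: 0 → 0 — passes.
ΔJ = 0, ±1 (not J=0↔0): J: 5 → 5, ΔJ = +0 — passes.
ΔL = 0, ±1 (not L=0↔0): L: 5 → 5, ΔL = +0 — passes.
Parity must change: even → odd — passes.
All four E1 rules are satisfied.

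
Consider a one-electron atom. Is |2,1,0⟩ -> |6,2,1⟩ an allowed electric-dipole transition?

allowed

Δl = 2 − 1 = +1; the E1 rule Δl = ±1 is ✓.
Δm_l = 1 − (0) = +1. E1 requires Δm_l = 0, ±1: ✓.
All E1 selection rules are satisfied.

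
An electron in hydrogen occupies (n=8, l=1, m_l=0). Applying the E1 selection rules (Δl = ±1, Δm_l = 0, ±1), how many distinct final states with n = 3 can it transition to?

4

E1 requires Δl = ±1, so l_f ∈ {0, 2}; with 0 ≤ l_f ≤ n_f−1 = 2, the allowed l_f values are {0, 2}.
For l_f = 0: m_f ∈ {m_i−1, m_i, m_i+1} ∩ [−0, 0] = {0} → 1 state.
For l_f = 2: m_f ∈ {m_i−1, m_i, m_i+1} ∩ [−2, 2] = {-1, 0, 1} → 3 states.
Total: 4.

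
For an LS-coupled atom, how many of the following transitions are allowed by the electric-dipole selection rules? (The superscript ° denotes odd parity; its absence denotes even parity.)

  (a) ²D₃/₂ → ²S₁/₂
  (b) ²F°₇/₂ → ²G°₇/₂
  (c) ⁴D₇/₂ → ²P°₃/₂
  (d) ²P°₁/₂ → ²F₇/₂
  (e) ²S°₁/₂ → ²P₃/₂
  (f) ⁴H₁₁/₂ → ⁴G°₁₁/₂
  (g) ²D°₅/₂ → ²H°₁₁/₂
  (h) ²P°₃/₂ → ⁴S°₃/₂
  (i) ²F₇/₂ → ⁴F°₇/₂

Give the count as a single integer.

2

(a) forbidden (parity, ΔL fail)
(b) forbidden (parity fails)
(c) forbidden (ΔS, ΔJ fail)
(d) forbidden (ΔL, ΔJ fail)
(e) allowed
(f) allowed
(g) forbidden (parity, ΔL, ΔJ fail)
(h) forbidden (parity, ΔS fail)
(i) forbidden (ΔS fails)
Total allowed: 2 of 9.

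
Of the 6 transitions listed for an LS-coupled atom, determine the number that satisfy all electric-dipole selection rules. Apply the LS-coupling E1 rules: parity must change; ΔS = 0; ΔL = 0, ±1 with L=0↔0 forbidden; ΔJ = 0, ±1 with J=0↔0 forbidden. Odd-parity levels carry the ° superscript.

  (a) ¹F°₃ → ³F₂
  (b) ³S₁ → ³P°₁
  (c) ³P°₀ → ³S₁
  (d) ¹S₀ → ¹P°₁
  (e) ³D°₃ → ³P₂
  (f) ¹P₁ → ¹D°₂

5

(a) forbidden (ΔS fails)
(b) allowed
(c) allowed
(d) allowed
(e) allowed
(f) allowed
Total allowed: 5 of 6.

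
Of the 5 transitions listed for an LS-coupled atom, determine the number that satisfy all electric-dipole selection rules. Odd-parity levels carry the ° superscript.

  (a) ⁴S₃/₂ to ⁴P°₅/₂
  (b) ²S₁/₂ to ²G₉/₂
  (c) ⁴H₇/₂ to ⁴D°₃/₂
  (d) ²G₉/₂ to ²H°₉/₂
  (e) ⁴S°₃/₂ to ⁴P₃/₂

3

(a) allowed
(b) forbidden (parity, ΔL, ΔJ fail)
(c) forbidden (ΔL, ΔJ fail)
(d) allowed
(e) allowed
Total allowed: 3 of 5.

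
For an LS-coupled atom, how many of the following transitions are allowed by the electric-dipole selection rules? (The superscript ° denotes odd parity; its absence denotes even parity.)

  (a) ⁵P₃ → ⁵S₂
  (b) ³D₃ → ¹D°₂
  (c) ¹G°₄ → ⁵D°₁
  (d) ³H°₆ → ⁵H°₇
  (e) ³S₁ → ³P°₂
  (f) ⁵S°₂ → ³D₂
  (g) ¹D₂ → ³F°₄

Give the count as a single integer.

1

(a) forbidden (parity fails)
(b) forbidden (ΔS fails)
(c) forbidden (parity, ΔS, ΔL, ΔJ fail)
(d) forbidden (parity, ΔS fail)
(e) allowed
(f) forbidden (ΔS, ΔL fail)
(g) forbidden (ΔS, ΔJ fail)
Total allowed: 1 of 7.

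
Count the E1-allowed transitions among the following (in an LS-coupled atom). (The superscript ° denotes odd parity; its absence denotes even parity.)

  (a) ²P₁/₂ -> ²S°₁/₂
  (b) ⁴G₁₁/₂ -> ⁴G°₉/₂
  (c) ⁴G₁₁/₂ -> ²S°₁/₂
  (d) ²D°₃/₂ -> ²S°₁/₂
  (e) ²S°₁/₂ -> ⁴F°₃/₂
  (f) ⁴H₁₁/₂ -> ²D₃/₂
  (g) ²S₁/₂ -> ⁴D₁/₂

2

(a) allowed
(b) allowed
(c) forbidden (ΔS, ΔL, ΔJ fail)
(d) forbidden (parity, ΔL fail)
(e) forbidden (parity, ΔS, ΔL fail)
(f) forbidden (parity, ΔS, ΔL, ΔJ fail)
(g) forbidden (parity, ΔS, ΔL fail)
Total allowed: 2 of 7.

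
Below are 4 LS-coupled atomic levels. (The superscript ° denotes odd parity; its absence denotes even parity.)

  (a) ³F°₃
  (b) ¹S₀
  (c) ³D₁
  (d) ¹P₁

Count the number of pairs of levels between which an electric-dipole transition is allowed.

(a)–(b): forbidden (ΔS, ΔL, ΔJ).
(a)–(c): forbidden (ΔJ).
(a)–(d): forbidden (ΔS, ΔL, ΔJ).
(b)–(c): forbidden (parity, ΔS, ΔL).
(b)–(d): forbidden (parity).
(c)–(d): forbidden (parity, ΔS).
Allowed pairs: 0 of 6.

0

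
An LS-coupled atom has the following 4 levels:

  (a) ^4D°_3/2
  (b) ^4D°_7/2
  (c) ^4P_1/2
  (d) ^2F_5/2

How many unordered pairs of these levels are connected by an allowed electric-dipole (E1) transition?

1

(a)–(b): forbidden (parity, ΔJ).
(a)–(c): allowed.
(a)–(d): forbidden (ΔS).
(b)–(c): forbidden (ΔJ).
(b)–(d): forbidden (ΔS).
(c)–(d): forbidden (parity, ΔS, ΔL, ΔJ).
Allowed pairs: 1 of 6.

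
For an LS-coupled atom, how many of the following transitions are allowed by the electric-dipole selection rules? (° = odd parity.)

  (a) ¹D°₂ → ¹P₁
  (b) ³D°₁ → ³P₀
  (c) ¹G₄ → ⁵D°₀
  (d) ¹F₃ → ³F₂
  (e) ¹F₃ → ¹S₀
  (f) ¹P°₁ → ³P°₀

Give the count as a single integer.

(a) allowed
(b) allowed
(c) forbidden (ΔS, ΔL, ΔJ fail)
(d) forbidden (parity, ΔS fail)
(e) forbidden (parity, ΔL, ΔJ fail)
(f) forbidden (parity, ΔS fail)
Total allowed: 2 of 6.

2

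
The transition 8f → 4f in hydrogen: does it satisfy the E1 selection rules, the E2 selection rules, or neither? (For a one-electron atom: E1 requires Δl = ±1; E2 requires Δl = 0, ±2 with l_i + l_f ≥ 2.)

Δl = 3 − 3 = +0; l_i + l_f = 6.
E1 (Δl = ±1): not satisfied.
E2 (Δl = 0,±2, l_i+l_f ≥ 2): satisfied.

E2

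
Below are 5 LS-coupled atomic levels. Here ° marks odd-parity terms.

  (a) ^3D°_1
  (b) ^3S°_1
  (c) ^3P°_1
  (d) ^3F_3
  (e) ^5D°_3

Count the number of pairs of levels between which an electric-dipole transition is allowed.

0

(a)–(b): forbidden (parity, ΔL).
(a)–(c): forbidden (parity).
(a)–(d): forbidden (ΔJ).
(a)–(e): forbidden (parity, ΔS, ΔJ).
(b)–(c): forbidden (parity).
(b)–(d): forbidden (ΔL, ΔJ).
(b)–(e): forbidden (parity, ΔS, ΔL, ΔJ).
(c)–(d): forbidden (ΔL, ΔJ).
(c)–(e): forbidden (parity, ΔS, ΔJ).
(d)–(e): forbidden (ΔS).
Allowed pairs: 0 of 10.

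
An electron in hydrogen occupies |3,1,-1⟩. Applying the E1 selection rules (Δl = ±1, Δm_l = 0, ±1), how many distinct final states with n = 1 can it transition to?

1

E1 requires Δl = ±1, so l_f ∈ {0, 2}; with 0 ≤ l_f ≤ n_f−1 = 0, the allowed l_f values are {0}.
For l_f = 0: m_f ∈ {m_i−1, m_i, m_i+1} ∩ [−0, 0] = {0} → 1 state.
Total: 1.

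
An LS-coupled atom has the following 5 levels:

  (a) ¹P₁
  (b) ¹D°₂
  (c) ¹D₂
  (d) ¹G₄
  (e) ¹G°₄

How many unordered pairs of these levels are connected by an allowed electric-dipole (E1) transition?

3

(a)–(b): allowed.
(a)–(c): forbidden (parity).
(a)–(d): forbidden (parity, ΔL, ΔJ).
(a)–(e): forbidden (ΔL, ΔJ).
(b)–(c): allowed.
(b)–(d): forbidden (ΔL, ΔJ).
(b)–(e): forbidden (parity, ΔL, ΔJ).
(c)–(d): forbidden (parity, ΔL, ΔJ).
(c)–(e): forbidden (ΔL, ΔJ).
(d)–(e): allowed.
Allowed pairs: 3 of 10.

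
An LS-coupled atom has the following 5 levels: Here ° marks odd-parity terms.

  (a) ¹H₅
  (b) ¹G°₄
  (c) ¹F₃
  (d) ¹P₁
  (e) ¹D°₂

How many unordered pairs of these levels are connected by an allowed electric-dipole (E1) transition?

4

(a)–(b): allowed.
(a)–(c): forbidden (parity, ΔL, ΔJ).
(a)–(d): forbidden (parity, ΔL, ΔJ).
(a)–(e): forbidden (ΔL, ΔJ).
(b)–(c): allowed.
(b)–(d): forbidden (ΔL, ΔJ).
(b)–(e): forbidden (parity, ΔL, ΔJ).
(c)–(d): forbidden (parity, ΔL, ΔJ).
(c)–(e): allowed.
(d)–(e): allowed.
Allowed pairs: 4 of 10.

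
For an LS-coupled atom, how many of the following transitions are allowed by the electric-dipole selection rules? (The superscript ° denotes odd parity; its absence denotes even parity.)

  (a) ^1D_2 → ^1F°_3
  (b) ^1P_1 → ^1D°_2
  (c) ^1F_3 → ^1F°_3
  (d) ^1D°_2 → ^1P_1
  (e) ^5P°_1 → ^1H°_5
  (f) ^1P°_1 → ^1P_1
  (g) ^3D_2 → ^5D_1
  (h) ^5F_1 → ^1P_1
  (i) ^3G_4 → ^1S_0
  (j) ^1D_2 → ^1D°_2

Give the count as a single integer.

(a) allowed
(b) allowed
(c) allowed
(d) allowed
(e) forbidden (parity, ΔS, ΔL, ΔJ fail)
(f) allowed
(g) forbidden (parity, ΔS fail)
(h) forbidden (parity, ΔS, ΔL fail)
(i) forbidden (parity, ΔS, ΔL, ΔJ fail)
(j) allowed
Total allowed: 6 of 10.

6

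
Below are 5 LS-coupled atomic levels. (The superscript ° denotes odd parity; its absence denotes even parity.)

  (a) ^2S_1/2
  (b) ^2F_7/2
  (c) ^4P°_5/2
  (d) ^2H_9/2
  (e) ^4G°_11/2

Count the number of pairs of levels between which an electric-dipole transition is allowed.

(a)–(b): forbidden (parity, ΔL, ΔJ).
(a)–(c): forbidden (ΔS, ΔJ).
(a)–(d): forbidden (parity, ΔL, ΔJ).
(a)–(e): forbidden (ΔS, ΔL, ΔJ).
(b)–(c): forbidden (ΔS, ΔL).
(b)–(d): forbidden (parity, ΔL).
(b)–(e): forbidden (ΔS, ΔJ).
(c)–(d): forbidden (ΔS, ΔL, ΔJ).
(c)–(e): forbidden (parity, ΔL, ΔJ).
(d)–(e): forbidden (ΔS).
Allowed pairs: 0 of 10.

0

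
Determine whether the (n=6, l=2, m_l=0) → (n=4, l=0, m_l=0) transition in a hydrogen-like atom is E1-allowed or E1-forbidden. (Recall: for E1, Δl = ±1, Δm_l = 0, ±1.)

Δl = 0 − 2 = -2; the E1 rule Δl = ±1 is ✗.
Δm_l = 0 − (0) = +0. E1 requires Δm_l = 0, ±1: ✓.
The transition is electric-dipole forbidden.

forbidden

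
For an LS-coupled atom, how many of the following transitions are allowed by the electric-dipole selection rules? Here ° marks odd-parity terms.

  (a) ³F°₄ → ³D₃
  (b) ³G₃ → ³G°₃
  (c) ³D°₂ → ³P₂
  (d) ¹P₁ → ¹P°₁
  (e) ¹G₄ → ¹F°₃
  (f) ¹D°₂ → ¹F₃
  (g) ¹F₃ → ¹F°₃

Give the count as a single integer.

7

(a) allowed
(b) allowed
(c) allowed
(d) allowed
(e) allowed
(f) allowed
(g) allowed
Total allowed: 7 of 7.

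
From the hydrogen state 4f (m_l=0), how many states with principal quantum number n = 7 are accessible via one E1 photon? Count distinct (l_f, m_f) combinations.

6

E1 requires Δl = ±1, so l_f ∈ {2, 4}; with 0 ≤ l_f ≤ n_f−1 = 6, the allowed l_f values are {2, 4}.
For l_f = 2: m_f ∈ {m_i−1, m_i, m_i+1} ∩ [−2, 2] = {-1, 0, 1} → 3 states.
For l_f = 4: m_f ∈ {m_i−1, m_i, m_i+1} ∩ [−4, 4] = {-1, 0, 1} → 3 states.
Total: 6.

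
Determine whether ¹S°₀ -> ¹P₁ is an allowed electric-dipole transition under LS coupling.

Reading off the term symbols: S 0→0, L 0→1, J 0→1, parity odd→even.
Parity must change: odd → even — satisfied.
ΔS = 0: S: 0 → 0 — satisfied.
ΔL = 0, ±1 (not L=0↔0): L: 0 → 1, ΔL = +1 — satisfied.
ΔJ = 0, ±1 (not J=0↔0): J: 0 → 1, ΔJ = +1 — satisfied.
All four E1 rules are satisfied.

allowed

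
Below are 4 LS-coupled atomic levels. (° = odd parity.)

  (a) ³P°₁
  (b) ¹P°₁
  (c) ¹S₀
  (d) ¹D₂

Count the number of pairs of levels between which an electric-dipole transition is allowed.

2

(a)–(b): forbidden (parity, ΔS).
(a)–(c): forbidden (ΔS).
(a)–(d): forbidden (ΔS).
(b)–(c): allowed.
(b)–(d): allowed.
(c)–(d): forbidden (parity, ΔL, ΔJ).
Allowed pairs: 2 of 6.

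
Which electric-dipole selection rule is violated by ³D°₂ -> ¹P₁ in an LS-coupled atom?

the ΔS = 0 rule

Reading off the term symbols: S 1→0, L 2→1, J 2→1, parity odd→even.
Parity must change: odd → even — ok.
ΔS = 0: S: 1 → 0 — fails.
ΔL = 0, ±1 (not L=0↔0): L: 2 → 1, ΔL = -1 — ok.
ΔJ = 0, ±1 (not J=0↔0): J: 2 → 1, ΔJ = -1 — ok.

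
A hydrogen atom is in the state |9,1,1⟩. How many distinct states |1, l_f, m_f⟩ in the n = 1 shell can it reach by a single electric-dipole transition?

E1 requires Δl = ±1, so l_f ∈ {0, 2}; with 0 ≤ l_f ≤ n_f−1 = 0, the allowed l_f values are {0}.
For l_f = 0: m_f ∈ {m_i−1, m_i, m_i+1} ∩ [−0, 0] = {0} → 1 state.
Total: 1.

1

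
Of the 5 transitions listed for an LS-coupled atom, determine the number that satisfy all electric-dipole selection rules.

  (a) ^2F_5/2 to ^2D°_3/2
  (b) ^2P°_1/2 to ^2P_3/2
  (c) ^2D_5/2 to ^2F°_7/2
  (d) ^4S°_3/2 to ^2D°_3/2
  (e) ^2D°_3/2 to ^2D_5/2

4

(a) allowed
(b) allowed
(c) allowed
(d) forbidden (parity, ΔS, ΔL fail)
(e) allowed
Total allowed: 4 of 5.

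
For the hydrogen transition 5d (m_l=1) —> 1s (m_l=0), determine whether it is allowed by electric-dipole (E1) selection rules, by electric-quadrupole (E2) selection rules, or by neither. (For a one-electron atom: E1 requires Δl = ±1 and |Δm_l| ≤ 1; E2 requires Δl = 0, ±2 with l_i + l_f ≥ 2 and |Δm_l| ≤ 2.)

E2

Δl = 0 − 2 = -2; l_i + l_f = 2.
Δm_l = -1.
E1 (Δl = ±1, |Δm_l| ≤ 1): not satisfied.
E2 (Δl = 0,±2, l_i+l_f ≥ 2, |Δm_l| ≤ 2): satisfied.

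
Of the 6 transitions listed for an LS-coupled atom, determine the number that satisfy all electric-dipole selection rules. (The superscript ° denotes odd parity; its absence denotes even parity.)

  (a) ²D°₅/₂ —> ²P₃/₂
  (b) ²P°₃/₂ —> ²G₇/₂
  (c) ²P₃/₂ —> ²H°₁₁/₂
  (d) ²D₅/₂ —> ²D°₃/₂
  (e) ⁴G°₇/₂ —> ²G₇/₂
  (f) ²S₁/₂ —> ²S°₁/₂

2

(a) allowed
(b) forbidden (ΔL, ΔJ fail)
(c) forbidden (ΔL, ΔJ fail)
(d) allowed
(e) forbidden (ΔS fails)
(f) forbidden (ΔL fails)
Total allowed: 2 of 6.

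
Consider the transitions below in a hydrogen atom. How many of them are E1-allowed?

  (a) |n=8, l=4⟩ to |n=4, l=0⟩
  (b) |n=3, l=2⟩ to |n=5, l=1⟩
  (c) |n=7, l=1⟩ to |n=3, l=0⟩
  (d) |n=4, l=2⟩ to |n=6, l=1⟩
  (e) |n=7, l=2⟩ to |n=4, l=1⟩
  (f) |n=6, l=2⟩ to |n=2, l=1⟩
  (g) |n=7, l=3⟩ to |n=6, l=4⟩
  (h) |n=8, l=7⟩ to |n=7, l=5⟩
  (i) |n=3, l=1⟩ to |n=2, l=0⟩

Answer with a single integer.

7

(a) forbidden — Δl = -4 (E1 requires Δl = ±1)
(b) allowed
(c) allowed
(d) allowed
(e) allowed
(f) allowed
(g) allowed
(h) forbidden — Δl = -2 (E1 requires Δl = ±1)
(i) allowed
Total allowed: 7 of 9.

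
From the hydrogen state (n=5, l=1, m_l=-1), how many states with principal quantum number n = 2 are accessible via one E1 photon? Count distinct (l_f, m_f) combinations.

E1 requires Δl = ±1, so l_f ∈ {0, 2}; with 0 ≤ l_f ≤ n_f−1 = 1, the allowed l_f values are {0}.
For l_f = 0: m_f ∈ {m_i−1, m_i, m_i+1} ∩ [−0, 0] = {0} → 1 state.
Total: 1.

1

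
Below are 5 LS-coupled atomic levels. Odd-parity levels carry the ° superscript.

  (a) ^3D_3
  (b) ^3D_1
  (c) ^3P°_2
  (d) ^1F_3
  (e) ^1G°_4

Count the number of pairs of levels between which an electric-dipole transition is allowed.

3

(a)–(b): forbidden (parity, ΔJ).
(a)–(c): allowed.
(a)–(d): forbidden (parity, ΔS).
(a)–(e): forbidden (ΔS, ΔL).
(b)–(c): allowed.
(b)–(d): forbidden (parity, ΔS, ΔJ).
(b)–(e): forbidden (ΔS, ΔL, ΔJ).
(c)–(d): forbidden (ΔS, ΔL).
(c)–(e): forbidden (parity, ΔS, ΔL, ΔJ).
(d)–(e): allowed.
Allowed pairs: 3 of 10.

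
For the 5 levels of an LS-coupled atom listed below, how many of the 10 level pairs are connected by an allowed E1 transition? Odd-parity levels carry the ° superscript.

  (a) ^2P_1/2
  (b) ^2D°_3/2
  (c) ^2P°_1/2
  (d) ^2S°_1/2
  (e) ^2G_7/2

(a)–(b): allowed.
(a)–(c): allowed.
(a)–(d): allowed.
(a)–(e): forbidden (parity, ΔL, ΔJ).
(b)–(c): forbidden (parity).
(b)–(d): forbidden (parity, ΔL).
(b)–(e): forbidden (ΔL, ΔJ).
(c)–(d): forbidden (parity).
(c)–(e): forbidden (ΔL, ΔJ).
(d)–(e): forbidden (ΔL, ΔJ).
Allowed pairs: 3 of 10.

3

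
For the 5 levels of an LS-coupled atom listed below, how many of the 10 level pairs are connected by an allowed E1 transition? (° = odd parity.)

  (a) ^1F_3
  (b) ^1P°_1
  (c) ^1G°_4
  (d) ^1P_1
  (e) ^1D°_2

(a)–(b): forbidden (ΔL, ΔJ).
(a)–(c): allowed.
(a)–(d): forbidden (parity, ΔL, ΔJ).
(a)–(e): allowed.
(b)–(c): forbidden (parity, ΔL, ΔJ).
(b)–(d): allowed.
(b)–(e): forbidden (parity).
(c)–(d): forbidden (ΔL, ΔJ).
(c)–(e): forbidden (parity, ΔL, ΔJ).
(d)–(e): allowed.
Allowed pairs: 4 of 10.

4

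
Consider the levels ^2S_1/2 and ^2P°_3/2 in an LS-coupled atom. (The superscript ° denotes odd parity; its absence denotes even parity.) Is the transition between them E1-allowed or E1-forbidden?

Parity must change: even → odd — passes.
ΔS = 0: S: 1/2 → 1/2 — passes.
ΔL = 0, ±1 (not L=0↔0): L: 0 → 1, ΔL = +1 — passes.
ΔJ = 0, ±1 (not J=0↔0): J: 1/2 → 3/2, ΔJ = +1 — passes.
All four E1 rules are satisfied.

allowed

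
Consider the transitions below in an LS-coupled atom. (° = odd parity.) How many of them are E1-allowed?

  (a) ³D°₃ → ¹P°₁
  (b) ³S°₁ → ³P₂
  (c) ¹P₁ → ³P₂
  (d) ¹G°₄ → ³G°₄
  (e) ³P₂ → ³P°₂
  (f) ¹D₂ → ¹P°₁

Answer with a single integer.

3

(a) forbidden (parity, ΔS, ΔJ fail)
(b) allowed
(c) forbidden (parity, ΔS fail)
(d) forbidden (parity, ΔS fail)
(e) allowed
(f) allowed
Total allowed: 3 of 6.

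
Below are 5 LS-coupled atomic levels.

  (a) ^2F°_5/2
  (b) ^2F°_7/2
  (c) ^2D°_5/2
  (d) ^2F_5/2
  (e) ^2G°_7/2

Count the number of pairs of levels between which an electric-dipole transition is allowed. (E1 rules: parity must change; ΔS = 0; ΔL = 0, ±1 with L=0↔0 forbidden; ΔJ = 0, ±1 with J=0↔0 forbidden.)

4

(a)–(b): forbidden (parity).
(a)–(c): forbidden (parity).
(a)–(d): allowed.
(a)–(e): forbidden (parity).
(b)–(c): forbidden (parity).
(b)–(d): allowed.
(b)–(e): forbidden (parity).
(c)–(d): allowed.
(c)–(e): forbidden (parity, ΔL).
(d)–(e): allowed.
Allowed pairs: 4 of 10.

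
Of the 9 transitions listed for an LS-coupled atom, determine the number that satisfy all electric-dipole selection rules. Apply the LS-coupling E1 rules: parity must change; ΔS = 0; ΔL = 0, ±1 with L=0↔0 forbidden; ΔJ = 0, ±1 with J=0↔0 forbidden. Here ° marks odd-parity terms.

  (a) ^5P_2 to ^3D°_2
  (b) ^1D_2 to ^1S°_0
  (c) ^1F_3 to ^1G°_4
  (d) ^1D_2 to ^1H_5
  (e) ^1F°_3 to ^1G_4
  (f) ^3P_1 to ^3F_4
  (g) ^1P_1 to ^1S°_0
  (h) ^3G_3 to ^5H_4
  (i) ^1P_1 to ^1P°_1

4

(a) forbidden (ΔS fails)
(b) forbidden (ΔL, ΔJ fail)
(c) allowed
(d) forbidden (parity, ΔL, ΔJ fail)
(e) allowed
(f) forbidden (parity, ΔL, ΔJ fail)
(g) allowed
(h) forbidden (parity, ΔS fail)
(i) allowed
Total allowed: 4 of 9.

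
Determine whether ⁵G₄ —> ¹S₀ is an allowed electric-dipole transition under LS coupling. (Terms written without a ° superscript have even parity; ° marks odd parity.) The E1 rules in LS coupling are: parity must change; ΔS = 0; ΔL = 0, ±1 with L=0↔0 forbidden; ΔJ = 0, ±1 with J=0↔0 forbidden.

forbidden

Initial level: S=2, L=4, J=4, parity even. Final level: S=0, L=0, J=0, parity even.
Parity must change: even → even — violated.
ΔS = 0: S: 2 → 0 — violated.
ΔL = 0, ±1 (not L=0↔0): L: 4 → 0, ΔL = -4 — violated.
ΔJ = 0, ±1 (not J=0↔0): J: 4 → 0, ΔJ = -4 — violated.
Rule(s) violated: parity, ΔS, ΔL, ΔJ.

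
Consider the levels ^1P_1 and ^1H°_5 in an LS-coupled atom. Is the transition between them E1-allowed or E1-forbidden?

forbidden

Reading off the term symbols: S 0→0, L 1→5, J 1→5, parity even→odd.
Parity must change: even → odd — passes.
ΔS = 0: S: 0 → 0 — passes.
ΔL = 0, ±1 (not L=0↔0): L: 1 → 5, ΔL = +4 — fails.
ΔJ = 0, ±1 (not J=0↔0): J: 1 → 5, ΔJ = +4 — fails.
Rule(s) violated: ΔL, ΔJ.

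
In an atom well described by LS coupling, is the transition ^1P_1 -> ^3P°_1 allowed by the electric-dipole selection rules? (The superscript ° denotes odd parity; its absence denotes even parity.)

forbidden

Parity must change: even → odd — ok.
ΔS = 0: S: 0 → 1 — fails.
ΔL = 0, ±1 (not L=0↔0): L: 1 → 1, ΔL = +0 — ok.
ΔJ = 0, ±1 (not J=0↔0): J: 1 → 1, ΔJ = +0 — ok.
Rule(s) violated: ΔS.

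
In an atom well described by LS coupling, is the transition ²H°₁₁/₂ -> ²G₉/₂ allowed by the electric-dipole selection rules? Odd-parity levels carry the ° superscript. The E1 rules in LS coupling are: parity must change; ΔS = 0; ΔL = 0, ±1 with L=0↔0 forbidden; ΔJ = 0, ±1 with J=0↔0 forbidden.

Reading off the term symbols: S 1/2→1/2, L 5→4, J 11/2→9/2, parity odd→even.
ΔJ = 0, ±1 (not J=0↔0): J: 11/2 → 9/2, ΔJ = -1 — ✓.
ΔS = 0: S: 1/2 → 1/2 — ✓.
Parity must change: odd → even — ✓.
ΔL = 0, ±1 (not L=0↔0): L: 5 → 4, ΔL = -1 — ✓.
All four E1 rules are satisfied.

allowed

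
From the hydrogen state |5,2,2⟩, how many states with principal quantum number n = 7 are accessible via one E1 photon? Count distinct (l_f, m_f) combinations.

4

E1 requires Δl = ±1, so l_f ∈ {1, 3}; with 0 ≤ l_f ≤ n_f−1 = 6, the allowed l_f values are {1, 3}.
For l_f = 1: m_f ∈ {m_i−1, m_i, m_i+1} ∩ [−1, 1] = {1} → 1 state.
For l_f = 3: m_f ∈ {m_i−1, m_i, m_i+1} ∩ [−3, 3] = {1, 2, 3} → 3 states.
Total: 4.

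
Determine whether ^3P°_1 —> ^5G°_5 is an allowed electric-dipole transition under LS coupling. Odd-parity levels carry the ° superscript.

Parity must change: odd → odd — ✗.
ΔS = 0: S: 1 → 2 — ✗.
ΔL = 0, ±1 (not L=0↔0): L: 1 → 4, ΔL = +3 — ✗.
ΔJ = 0, ±1 (not J=0↔0): J: 1 → 5, ΔJ = +4 — ✗.
Rule(s) violated: parity, ΔS, ΔL, ΔJ.

forbidden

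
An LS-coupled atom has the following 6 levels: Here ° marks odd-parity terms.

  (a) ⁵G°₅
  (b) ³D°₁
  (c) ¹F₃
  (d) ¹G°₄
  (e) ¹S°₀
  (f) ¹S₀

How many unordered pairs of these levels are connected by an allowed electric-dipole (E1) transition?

1

(a)–(b): forbidden (parity, ΔS, ΔL, ΔJ).
(a)–(c): forbidden (ΔS, ΔJ).
(a)–(d): forbidden (parity, ΔS).
(a)–(e): forbidden (parity, ΔS, ΔL, ΔJ).
(a)–(f): forbidden (ΔS, ΔL, ΔJ).
(b)–(c): forbidden (ΔS, ΔJ).
(b)–(d): forbidden (parity, ΔS, ΔL, ΔJ).
(b)–(e): forbidden (parity, ΔS, ΔL).
(b)–(f): forbidden (ΔS, ΔL).
(c)–(d): allowed.
(c)–(e): forbidden (ΔL, ΔJ).
(c)–(f): forbidden (parity, ΔL, ΔJ).
(d)–(e): forbidden (parity, ΔL, ΔJ).
(d)–(f): forbidden (ΔL, ΔJ).
(e)–(f): forbidden (ΔL, ΔJ).
Allowed pairs: 1 of 15.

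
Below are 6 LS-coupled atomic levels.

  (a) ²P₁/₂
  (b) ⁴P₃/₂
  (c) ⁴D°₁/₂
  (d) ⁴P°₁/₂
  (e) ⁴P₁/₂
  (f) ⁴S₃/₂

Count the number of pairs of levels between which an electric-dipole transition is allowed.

(a)–(b): forbidden (parity, ΔS).
(a)–(c): forbidden (ΔS).
(a)–(d): forbidden (ΔS).
(a)–(e): forbidden (parity, ΔS).
(a)–(f): forbidden (parity, ΔS).
(b)–(c): allowed.
(b)–(d): allowed.
(b)–(e): forbidden (parity).
(b)–(f): forbidden (parity).
(c)–(d): forbidden (parity).
(c)–(e): allowed.
(c)–(f): forbidden (ΔL).
(d)–(e): allowed.
(d)–(f): allowed.
(e)–(f): forbidden (parity).
Allowed pairs: 5 of 15.

5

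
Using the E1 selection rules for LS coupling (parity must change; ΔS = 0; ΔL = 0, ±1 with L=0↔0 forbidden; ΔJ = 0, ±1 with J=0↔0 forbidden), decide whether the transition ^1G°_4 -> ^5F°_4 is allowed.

forbidden

Parity must change: odd → odd — violated.
ΔS = 0: S: 0 → 2 — violated.
ΔL = 0, ±1 (not L=0↔0): L: 4 → 3, ΔL = -1 — satisfied.
ΔJ = 0, ±1 (not J=0↔0): J: 4 → 4, ΔJ = +0 — satisfied.
Rule(s) violated: parity, ΔS.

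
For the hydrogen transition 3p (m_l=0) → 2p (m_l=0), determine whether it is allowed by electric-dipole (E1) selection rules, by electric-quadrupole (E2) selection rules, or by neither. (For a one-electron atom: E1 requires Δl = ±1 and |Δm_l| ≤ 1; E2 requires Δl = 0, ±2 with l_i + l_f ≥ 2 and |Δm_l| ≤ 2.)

E2

Δl = 1 − 1 = +0; l_i + l_f = 2.
Δm_l = +0.
E1 (Δl = ±1, |Δm_l| ≤ 1): not satisfied.
E2 (Δl = 0,±2, l_i+l_f ≥ 2, |Δm_l| ≤ 2): satisfied.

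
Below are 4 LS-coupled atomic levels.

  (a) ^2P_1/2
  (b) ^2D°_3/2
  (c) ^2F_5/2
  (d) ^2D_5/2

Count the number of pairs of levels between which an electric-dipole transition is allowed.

(a)–(b): allowed.
(a)–(c): forbidden (parity, ΔL, ΔJ).
(a)–(d): forbidden (parity, ΔJ).
(b)–(c): allowed.
(b)–(d): allowed.
(c)–(d): forbidden (parity).
Allowed pairs: 3 of 6.

3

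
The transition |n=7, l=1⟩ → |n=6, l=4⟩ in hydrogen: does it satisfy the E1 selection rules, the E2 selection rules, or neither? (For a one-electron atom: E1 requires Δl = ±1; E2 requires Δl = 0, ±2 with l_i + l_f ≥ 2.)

Δl = 4 − 1 = +3; l_i + l_f = 5.
E1 (Δl = ±1): not satisfied.
E2 (Δl = 0,±2, l_i+l_f ≥ 2): not satisfied.

neither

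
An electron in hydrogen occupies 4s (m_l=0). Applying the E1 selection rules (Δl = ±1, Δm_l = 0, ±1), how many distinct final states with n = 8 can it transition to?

3

E1 requires Δl = ±1, so l_f ∈ {-1, 1}; with 0 ≤ l_f ≤ n_f−1 = 7, the allowed l_f values are {1}.
For l_f = 1: m_f ∈ {m_i−1, m_i, m_i+1} ∩ [−1, 1] = {-1, 0, 1} → 3 states.
Total: 3.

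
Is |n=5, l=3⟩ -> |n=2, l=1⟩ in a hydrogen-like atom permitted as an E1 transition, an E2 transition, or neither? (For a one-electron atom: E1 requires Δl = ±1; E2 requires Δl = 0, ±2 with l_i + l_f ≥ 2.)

Δl = 1 − 3 = -2; l_i + l_f = 4.
E1 (Δl = ±1): not satisfied.
E2 (Δl = 0,±2, l_i+l_f ≥ 2): satisfied.

E2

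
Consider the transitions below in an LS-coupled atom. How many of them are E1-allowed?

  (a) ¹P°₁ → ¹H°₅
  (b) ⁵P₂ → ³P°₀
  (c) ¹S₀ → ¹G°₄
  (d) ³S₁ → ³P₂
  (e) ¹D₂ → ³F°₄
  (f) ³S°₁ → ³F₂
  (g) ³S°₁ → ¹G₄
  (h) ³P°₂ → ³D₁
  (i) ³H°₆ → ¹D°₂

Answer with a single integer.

1

(a) forbidden (parity, ΔL, ΔJ fail)
(b) forbidden (ΔS, ΔJ fail)
(c) forbidden (ΔL, ΔJ fail)
(d) forbidden (parity fails)
(e) forbidden (ΔS, ΔJ fail)
(f) forbidden (ΔL fails)
(g) forbidden (ΔS, ΔL, ΔJ fail)
(h) allowed
(i) forbidden (parity, ΔS, ΔL, ΔJ fail)
Total allowed: 1 of 9.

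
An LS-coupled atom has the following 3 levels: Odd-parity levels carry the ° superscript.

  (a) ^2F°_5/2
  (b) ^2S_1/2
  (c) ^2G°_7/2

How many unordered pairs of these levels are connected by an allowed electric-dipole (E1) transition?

0

(a)–(b): forbidden (ΔL, ΔJ).
(a)–(c): forbidden (parity).
(b)–(c): forbidden (ΔL, ΔJ).
Allowed pairs: 0 of 3.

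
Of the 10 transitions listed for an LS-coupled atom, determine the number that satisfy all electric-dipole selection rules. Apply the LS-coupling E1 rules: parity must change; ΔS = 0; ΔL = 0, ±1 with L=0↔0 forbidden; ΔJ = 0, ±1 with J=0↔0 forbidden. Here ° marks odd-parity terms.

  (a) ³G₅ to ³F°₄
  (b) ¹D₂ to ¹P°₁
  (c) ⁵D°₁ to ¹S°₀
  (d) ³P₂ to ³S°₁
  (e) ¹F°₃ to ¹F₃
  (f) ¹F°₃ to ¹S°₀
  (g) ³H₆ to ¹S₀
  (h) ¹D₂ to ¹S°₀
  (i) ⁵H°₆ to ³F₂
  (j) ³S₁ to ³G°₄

4

(a) allowed
(b) allowed
(c) forbidden (parity, ΔS, ΔL fail)
(d) allowed
(e) allowed
(f) forbidden (parity, ΔL, ΔJ fail)
(g) forbidden (parity, ΔS, ΔL, ΔJ fail)
(h) forbidden (ΔL, ΔJ fail)
(i) forbidden (ΔS, ΔL, ΔJ fail)
(j) forbidden (ΔL, ΔJ fail)
Total allowed: 4 of 10.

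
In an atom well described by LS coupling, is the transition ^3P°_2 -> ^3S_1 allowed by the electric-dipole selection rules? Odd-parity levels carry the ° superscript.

allowed

Initial level: S=1, L=1, J=2, parity odd. Final level: S=1, L=0, J=1, parity even.
Parity must change: odd → even — ✓.
ΔS = 0: S: 1 → 1 — ✓.
ΔL = 0, ±1 (not L=0↔0): L: 1 → 0, ΔL = -1 — ✓.
ΔJ = 0, ±1 (not J=0↔0): J: 2 → 1, ΔJ = -1 — ✓.
All four E1 rules are satisfied.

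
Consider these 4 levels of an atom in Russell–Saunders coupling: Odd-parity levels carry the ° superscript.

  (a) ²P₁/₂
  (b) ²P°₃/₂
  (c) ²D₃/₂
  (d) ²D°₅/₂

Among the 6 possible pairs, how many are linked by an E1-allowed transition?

(a)–(b): allowed.
(a)–(c): forbidden (parity).
(a)–(d): forbidden (ΔJ).
(b)–(c): allowed.
(b)–(d): forbidden (parity).
(c)–(d): allowed.
Allowed pairs: 3 of 6.

3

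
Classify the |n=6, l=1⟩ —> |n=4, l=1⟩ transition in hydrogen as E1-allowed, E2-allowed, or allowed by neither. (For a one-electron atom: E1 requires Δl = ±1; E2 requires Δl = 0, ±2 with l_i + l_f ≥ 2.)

E2

Δl = 1 − 1 = +0; l_i + l_f = 2.
E1 (Δl = ±1): not satisfied.
E2 (Δl = 0,±2, l_i+l_f ≥ 2): satisfied.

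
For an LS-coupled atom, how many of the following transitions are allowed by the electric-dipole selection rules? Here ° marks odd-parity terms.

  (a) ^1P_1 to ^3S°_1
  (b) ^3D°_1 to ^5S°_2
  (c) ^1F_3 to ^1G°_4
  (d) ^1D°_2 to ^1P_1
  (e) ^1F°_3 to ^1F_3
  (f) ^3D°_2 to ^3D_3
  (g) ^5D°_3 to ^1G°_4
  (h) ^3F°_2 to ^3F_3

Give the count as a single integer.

5

(a) forbidden (ΔS fails)
(b) forbidden (parity, ΔS, ΔL fail)
(c) allowed
(d) allowed
(e) allowed
(f) allowed
(g) forbidden (parity, ΔS, ΔL fail)
(h) allowed
Total allowed: 5 of 8.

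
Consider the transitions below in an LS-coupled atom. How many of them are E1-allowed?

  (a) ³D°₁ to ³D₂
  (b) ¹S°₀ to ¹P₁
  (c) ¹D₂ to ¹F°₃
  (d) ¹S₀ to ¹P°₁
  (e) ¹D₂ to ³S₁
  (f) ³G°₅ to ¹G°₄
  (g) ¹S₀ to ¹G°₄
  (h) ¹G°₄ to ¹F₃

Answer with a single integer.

(a) allowed
(b) allowed
(c) allowed
(d) allowed
(e) forbidden (parity, ΔS, ΔL fail)
(f) forbidden (parity, ΔS fail)
(g) forbidden (ΔL, ΔJ fail)
(h) allowed
Total allowed: 5 of 8.

5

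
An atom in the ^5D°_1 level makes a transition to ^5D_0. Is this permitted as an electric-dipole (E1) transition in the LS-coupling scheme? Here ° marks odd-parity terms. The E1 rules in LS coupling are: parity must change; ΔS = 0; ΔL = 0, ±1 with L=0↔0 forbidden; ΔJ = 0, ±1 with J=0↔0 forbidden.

Initial level: S=2, L=2, J=1, parity odd. Final level: S=2, L=2, J=0, parity even.
Parity must change: odd → even — passes.
ΔS = 0: S: 2 → 2 — passes.
ΔL = 0, ±1 (not L=0↔0): L: 2 → 2, ΔL = +0 — passes.
ΔJ = 0, ±1 (not J=0↔0): J: 1 → 0, ΔJ = -1 — passes.
All four E1 rules are satisfied.

allowed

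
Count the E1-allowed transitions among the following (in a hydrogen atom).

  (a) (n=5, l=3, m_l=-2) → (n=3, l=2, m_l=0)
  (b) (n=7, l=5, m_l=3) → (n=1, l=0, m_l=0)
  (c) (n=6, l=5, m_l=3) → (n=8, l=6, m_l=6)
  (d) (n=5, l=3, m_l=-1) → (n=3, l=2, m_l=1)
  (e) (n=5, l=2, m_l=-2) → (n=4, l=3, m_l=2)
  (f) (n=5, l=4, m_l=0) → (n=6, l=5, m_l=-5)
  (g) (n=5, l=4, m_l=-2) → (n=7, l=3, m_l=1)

0

(a) forbidden — Δm_l = +2 (E1 requires Δm_l = 0, ±1)
(b) forbidden — Δl = -5 (E1 requires Δl = ±1); Δm_l = -3 (E1 requires Δm_l = 0, ±1)
(c) forbidden — Δm_l = +3 (E1 requires Δm_l = 0, ±1)
(d) forbidden — Δm_l = +2 (E1 requires Δm_l = 0, ±1)
(e) forbidden — Δm_l = +4 (E1 requires Δm_l = 0, ±1)
(f) forbidden — Δm_l = -5 (E1 requires Δm_l = 0, ±1)
(g) forbidden — Δm_l = +3 (E1 requires Δm_l = 0, ±1)
Total allowed: 0 of 7.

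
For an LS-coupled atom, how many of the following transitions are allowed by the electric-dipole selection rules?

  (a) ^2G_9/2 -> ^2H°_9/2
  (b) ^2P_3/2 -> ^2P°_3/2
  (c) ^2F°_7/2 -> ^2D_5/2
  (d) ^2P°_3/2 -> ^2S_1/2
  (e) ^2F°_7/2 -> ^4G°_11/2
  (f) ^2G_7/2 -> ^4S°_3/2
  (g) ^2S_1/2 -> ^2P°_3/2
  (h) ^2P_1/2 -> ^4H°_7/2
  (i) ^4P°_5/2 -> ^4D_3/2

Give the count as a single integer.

6

(a) allowed
(b) allowed
(c) allowed
(d) allowed
(e) forbidden (parity, ΔS, ΔJ fail)
(f) forbidden (ΔS, ΔL, ΔJ fail)
(g) allowed
(h) forbidden (ΔS, ΔL, ΔJ fail)
(i) allowed
Total allowed: 6 of 9.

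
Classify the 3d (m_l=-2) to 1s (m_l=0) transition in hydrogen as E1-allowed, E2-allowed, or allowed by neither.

E2

Δl = 0 − 2 = -2; l_i + l_f = 2.
Δm_l = +2.
E1 (Δl = ±1, |Δm_l| ≤ 1): not satisfied.
E2 (Δl = 0,±2, l_i+l_f ≥ 2, |Δm_l| ≤ 2): satisfied.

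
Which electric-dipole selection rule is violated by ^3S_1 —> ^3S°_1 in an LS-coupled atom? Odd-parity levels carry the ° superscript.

ΔS = 0: S: 1 → 1 — ✓.
ΔJ = 0, ±1 (not J=0↔0): J: 1 → 1, ΔJ = +0 — ✓.
Parity must change: even → odd — ✓.
ΔL = 0, ±1 (not L=0↔0): L: 0 → 0, ΔL = +0 — ✗.

the L=0 ↔ L=0 exclusion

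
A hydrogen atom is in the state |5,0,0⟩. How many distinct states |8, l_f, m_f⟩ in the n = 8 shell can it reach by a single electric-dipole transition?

3

E1 requires Δl = ±1, so l_f ∈ {-1, 1}; with 0 ≤ l_f ≤ n_f−1 = 7, the allowed l_f values are {1}.
For l_f = 1: m_f ∈ {m_i−1, m_i, m_i+1} ∩ [−1, 1] = {-1, 0, 1} → 3 states.
Total: 3.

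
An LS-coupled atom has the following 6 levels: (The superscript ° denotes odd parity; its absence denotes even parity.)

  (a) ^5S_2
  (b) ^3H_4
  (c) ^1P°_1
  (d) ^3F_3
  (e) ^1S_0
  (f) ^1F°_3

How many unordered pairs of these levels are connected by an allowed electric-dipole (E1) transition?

1

(a)–(b): forbidden (parity, ΔS, ΔL, ΔJ).
(a)–(c): forbidden (ΔS).
(a)–(d): forbidden (parity, ΔS, ΔL).
(a)–(e): forbidden (parity, ΔS, ΔL, ΔJ).
(a)–(f): forbidden (ΔS, ΔL).
(b)–(c): forbidden (ΔS, ΔL, ΔJ).
(b)–(d): forbidden (parity, ΔL).
(b)–(e): forbidden (parity, ΔS, ΔL, ΔJ).
(b)–(f): forbidden (ΔS, ΔL).
(c)–(d): forbidden (ΔS, ΔL, ΔJ).
(c)–(e): allowed.
(c)–(f): forbidden (parity, ΔL, ΔJ).
(d)–(e): forbidden (parity, ΔS, ΔL, ΔJ).
(d)–(f): forbidden (ΔS).
(e)–(f): forbidden (ΔL, ΔJ).
Allowed pairs: 1 of 15.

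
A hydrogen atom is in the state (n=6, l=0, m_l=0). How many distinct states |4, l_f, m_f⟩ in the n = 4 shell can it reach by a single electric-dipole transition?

E1 requires Δl = ±1, so l_f ∈ {-1, 1}; with 0 ≤ l_f ≤ n_f−1 = 3, the allowed l_f values are {1}.
For l_f = 1: m_f ∈ {m_i−1, m_i, m_i+1} ∩ [−1, 1] = {-1, 0, 1} → 3 states.
Total: 3.

3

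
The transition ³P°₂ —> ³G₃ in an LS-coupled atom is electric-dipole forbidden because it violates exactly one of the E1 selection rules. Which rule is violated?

the ΔL = 0, ±1 rule

Parity must change: odd → even — passes.
ΔS = 0: S: 1 → 1 — passes.
ΔJ = 0, ±1 (not J=0↔0): J: 2 → 3, ΔJ = +1 — passes.
ΔL = 0, ±1 (not L=0↔0): L: 1 → 4, ΔL = +3 — fails.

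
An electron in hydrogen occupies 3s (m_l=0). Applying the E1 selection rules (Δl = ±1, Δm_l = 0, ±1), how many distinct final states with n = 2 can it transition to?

E1 requires Δl = ±1, so l_f ∈ {-1, 1}; with 0 ≤ l_f ≤ n_f−1 = 1, the allowed l_f values are {1}.
For l_f = 1: m_f ∈ {m_i−1, m_i, m_i+1} ∩ [−1, 1] = {-1, 0, 1} → 3 states.
Total: 3.

3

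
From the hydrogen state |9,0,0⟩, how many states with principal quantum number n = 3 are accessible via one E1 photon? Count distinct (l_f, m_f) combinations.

E1 requires Δl = ±1, so l_f ∈ {-1, 1}; with 0 ≤ l_f ≤ n_f−1 = 2, the allowed l_f values are {1}.
For l_f = 1: m_f ∈ {m_i−1, m_i, m_i+1} ∩ [−1, 1] = {-1, 0, 1} → 3 states.
Total: 3.

3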